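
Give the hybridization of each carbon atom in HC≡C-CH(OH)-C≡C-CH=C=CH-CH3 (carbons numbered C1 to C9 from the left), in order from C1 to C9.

C1 has 2 σ bonds, plus two π bonds: steric number 2 → sp.
C2 has 2 σ bonds, plus two π bonds: steric number 2 → sp.
C3 carries 4 σ bonds, giving a steric number of 4, so it is sp3.
C4: 2 σ bonds, plus two π bonds; 2 regions of electron density → sp.
C5 is sp: 2 σ bonds, plus two π bonds, 2 electron-density regions.
C6 (3 σ bonds, plus one π bond) has steric number 3: sp2.
C7 carries 2 σ bonds, plus two π bonds, giving a steric number of 2, so it is sp.
C8 (3 σ bonds, plus one π bond) has steric number 3: sp2.
C9: 4 σ bonds — 4 electron domains, sp3.

C1 sp, C2 sp, C3 sp3, C4 sp, C5 sp, C6 sp2, C7 sp, C8 sp2, C9 sp3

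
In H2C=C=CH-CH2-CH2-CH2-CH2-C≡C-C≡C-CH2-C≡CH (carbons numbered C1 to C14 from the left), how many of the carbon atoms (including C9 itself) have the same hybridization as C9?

C9 is sp (two π bonds).
C1: sp2
C2: sp ✓
C3: sp2
C4: sp3
C5: sp3
C6: sp3
C7: sp3
C8: sp ✓
C9: sp ✓
C10: sp ✓
C11: sp ✓
C12: sp3
C13: sp ✓
C14: sp ✓
7 carbons are sp.

7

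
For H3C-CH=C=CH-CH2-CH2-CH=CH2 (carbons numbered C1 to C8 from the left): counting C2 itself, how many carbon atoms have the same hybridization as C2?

C2 is sp2 (one π bond).
C1: sp3
C2: sp2 ✓
C3: sp
C4: sp2 ✓
C5: sp3
C6: sp3
C7: sp2 ✓
C8: sp2 ✓
4 carbons are sp2.

4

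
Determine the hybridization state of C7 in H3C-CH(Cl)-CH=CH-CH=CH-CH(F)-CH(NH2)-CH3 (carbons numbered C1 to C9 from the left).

C7 (4 σ bonds) has steric number 4: sp3.

sp3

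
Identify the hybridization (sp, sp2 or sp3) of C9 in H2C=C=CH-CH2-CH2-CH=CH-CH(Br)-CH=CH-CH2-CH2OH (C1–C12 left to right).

sp2

C9: 3 σ bonds, plus one π bond; 3 regions of electron density → sp2.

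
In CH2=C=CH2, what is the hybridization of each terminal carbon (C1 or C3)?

Each terminal carbon (C1 or C3) — 3 σ bonds, plus one π bond. Steric number 3, so sp2.

sp2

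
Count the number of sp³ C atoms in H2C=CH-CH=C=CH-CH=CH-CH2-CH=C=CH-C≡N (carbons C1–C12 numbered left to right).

C1: sp2
C2: sp2
C3: sp2
C4: sp
C5: sp2
C6: sp2
C7: sp2
C8: sp3 ✓
C9: sp2
C10: sp
C11: sp2
C12: sp
C8 → 1 sp3 carbon.

1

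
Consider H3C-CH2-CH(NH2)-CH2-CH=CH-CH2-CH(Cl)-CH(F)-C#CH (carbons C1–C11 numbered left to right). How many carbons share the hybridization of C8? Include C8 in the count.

7

C8 is sp3 (only σ bonds).
C1: sp3 ✓
C2: sp3 ✓
C3: sp3 ✓
C4: sp3 ✓
C5: sp2
C6: sp2
C7: sp3 ✓
C8: sp3 ✓
C9: sp3 ✓
C10: sp
C11: sp
7 carbons are sp3.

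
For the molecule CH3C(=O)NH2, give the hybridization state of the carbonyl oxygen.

The carbonyl oxygen — 1 σ bond and 2 lone pairs, plus one π bond. Steric number 3, so sp2.

sp²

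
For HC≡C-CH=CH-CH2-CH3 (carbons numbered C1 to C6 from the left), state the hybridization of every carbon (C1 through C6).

C1 sp, C2 sp, C3 sp2, C4 sp2, C5 sp3, C6 sp3

C1 carries 2 σ bonds, plus two π bonds, giving a steric number of 2, so it is sp.
C2 — 2 σ bonds, plus two π bonds. Steric number 2, so sp.
C3: 3 σ bonds, plus one π bond — 3 electron domains, sp2.
C4 has 3 σ bonds, plus one π bond: steric number 3 → sp2.
C5 has 4 σ bonds: steric number 4 → sp3.
C6 has 4 σ bonds: steric number 4 → sp3.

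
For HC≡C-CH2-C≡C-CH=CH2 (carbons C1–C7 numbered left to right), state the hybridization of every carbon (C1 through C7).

C1 sp, C2 sp, C3 sp3, C4 sp, C5 sp, C6 sp2, C7 sp2

C1: 2 σ bonds, plus two π bonds; 2 regions of electron density → sp.
C2 has 2 σ bonds, plus two π bonds: steric number 2 → sp.
C3: 4 σ bonds — 4 electron domains, sp3.
C4 is sp: 2 σ bonds, plus two π bonds, 2 electron-density regions.
C5 is sp: 2 σ bonds, plus two π bonds, 2 electron-density regions.
C6 is sp2: 3 σ bonds, plus one π bond, 3 electron-density regions.
C7 is sp2: 3 σ bonds, plus one π bond, 3 electron-density regions.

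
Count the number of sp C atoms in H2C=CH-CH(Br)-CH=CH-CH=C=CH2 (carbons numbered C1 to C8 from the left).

1

C1: sp2
C2: sp2
C3: sp3
C4: sp2
C5: sp2
C6: sp2
C7: sp ✓
C8: sp2
C7 → 1 sp carbon.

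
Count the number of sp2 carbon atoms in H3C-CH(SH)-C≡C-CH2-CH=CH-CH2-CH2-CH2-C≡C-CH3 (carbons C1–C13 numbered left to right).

C1: sp3
C2: sp3
C3: sp
C4: sp
C5: sp3
C6: sp2 ✓
C7: sp2 ✓
C8: sp3
C9: sp3
C10: sp3
C11: sp
C12: sp
C13: sp3
C6, C7 → 2 sp2 carbons.

2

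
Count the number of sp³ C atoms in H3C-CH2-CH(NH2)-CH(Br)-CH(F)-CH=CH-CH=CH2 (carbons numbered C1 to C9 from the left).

C1: sp3 ✓
C2: sp3 ✓
C3: sp3 ✓
C4: sp3 ✓
C5: sp3 ✓
C6: sp2
C7: sp2
C8: sp2
C9: sp2
C1, C2, C3, C4, C5 → 5 sp3 carbons.

5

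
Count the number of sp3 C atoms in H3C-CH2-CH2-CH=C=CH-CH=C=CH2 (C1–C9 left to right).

C1: sp3 ✓
C2: sp3 ✓
C3: sp3 ✓
C4: sp2
C5: sp
C6: sp2
C7: sp2
C8: sp
C9: sp2
C1, C2, C3 → 3 sp3 carbons.

3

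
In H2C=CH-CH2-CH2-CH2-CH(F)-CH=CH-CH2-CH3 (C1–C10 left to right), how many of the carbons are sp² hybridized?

C1: sp2 ✓
C2: sp2 ✓
C3: sp3
C4: sp3
C5: sp3
C6: sp3
C7: sp2 ✓
C8: sp2 ✓
C9: sp3
C10: sp3
C1, C2, C7, C8 → 4 sp2 carbons.

4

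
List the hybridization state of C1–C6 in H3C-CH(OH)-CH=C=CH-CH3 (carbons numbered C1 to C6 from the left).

C1 sp3, C2 sp3, C3 sp2, C4 sp, C5 sp2, C6 sp3

C1: 4 σ bonds — 4 electron domains, sp3.
C2 has 4 σ bonds: steric number 4 → sp3.
C3 has 3 σ bonds, plus one π bond: steric number 3 → sp2.
C4 has 2 σ bonds, plus two π bonds: steric number 2 → sp.
C5 carries 3 σ bonds, plus one π bond, giving a steric number of 3, so it is sp2.
C6: 4 σ bonds — 4 electron domains, sp3.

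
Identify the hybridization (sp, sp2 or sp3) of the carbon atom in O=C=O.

sp

Two σ bonds, two π bonds → steric number 2 → sp.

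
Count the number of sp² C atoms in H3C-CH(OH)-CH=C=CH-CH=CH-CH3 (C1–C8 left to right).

4

C1: sp3
C2: sp3
C3: sp2 ✓
C4: sp
C5: sp2 ✓
C6: sp2 ✓
C7: sp2 ✓
C8: sp3
C3, C5, C6, C7 → 4 sp2 carbons.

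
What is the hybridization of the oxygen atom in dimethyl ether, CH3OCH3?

sp3

Two σ bonds + two lone pairs = steric number 4 → sp3.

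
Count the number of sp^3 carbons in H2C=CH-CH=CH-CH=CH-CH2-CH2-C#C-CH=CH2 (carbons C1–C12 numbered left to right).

2

C1: sp2
C2: sp2
C3: sp2
C4: sp2
C5: sp2
C6: sp2
C7: sp3 ✓
C8: sp3 ✓
C9: sp
C10: sp
C11: sp2
C12: sp2
C7, C8 → 2 sp3 carbons.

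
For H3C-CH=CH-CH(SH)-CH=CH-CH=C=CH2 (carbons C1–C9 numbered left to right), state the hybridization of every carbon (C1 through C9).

C1 sp3, C2 sp2, C3 sp2, C4 sp3, C5 sp2, C6 sp2, C7 sp2, C8 sp, C9 sp2

C1 (4 σ bonds) has steric number 4: sp3.
C2: 3 σ bonds, plus one π bond; 3 regions of electron density → sp2.
C3 is sp2: 3 σ bonds, plus one π bond, 3 electron-density regions.
C4 is sp3: 4 σ bonds, 4 electron-density regions.
C5 carries 3 σ bonds, plus one π bond, giving a steric number of 3, so it is sp2.
C6 carries 3 σ bonds, plus one π bond, giving a steric number of 3, so it is sp2.
C7 carries 3 σ bonds, plus one π bond, giving a steric number of 3, so it is sp2.
C8 has 2 σ bonds, plus two π bonds: steric number 2 → sp.
C9 (3 σ bonds, plus one π bond) has steric number 3: sp2.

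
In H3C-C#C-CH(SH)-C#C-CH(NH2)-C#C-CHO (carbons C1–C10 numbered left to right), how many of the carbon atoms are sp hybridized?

6

C1: sp3
C2: sp ✓
C3: sp ✓
C4: sp3
C5: sp ✓
C6: sp ✓
C7: sp3
C8: sp ✓
C9: sp ✓
C10: sp2
C2, C3, C5, C6, C8, C9 → 6 sp carbons.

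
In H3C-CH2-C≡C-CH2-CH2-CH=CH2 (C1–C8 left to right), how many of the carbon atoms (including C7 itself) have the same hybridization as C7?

2

C7 is sp2 (one π bond).
C1: sp3
C2: sp3
C3: sp
C4: sp
C5: sp3
C6: sp3
C7: sp2 ✓
C8: sp2 ✓
2 carbons are sp2.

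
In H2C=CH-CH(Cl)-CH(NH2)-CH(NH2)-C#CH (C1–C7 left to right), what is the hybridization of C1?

sp²

C1: 3 σ bonds, plus one π bond; 3 regions of electron density → sp2.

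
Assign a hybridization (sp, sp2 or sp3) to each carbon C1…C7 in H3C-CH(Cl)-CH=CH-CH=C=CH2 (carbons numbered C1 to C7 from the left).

C1 — 4 σ bonds. Steric number 4, so sp3.
C2 has 4 σ bonds: steric number 4 → sp3.
C3 (3 σ bonds, plus one π bond) has steric number 3: sp2.
C4 has 3 σ bonds, plus one π bond: steric number 3 → sp2.
C5 has 3 σ bonds, plus one π bond: steric number 3 → sp2.
C6 is sp: 2 σ bonds, plus two π bonds, 2 electron-density regions.
C7: 3 σ bonds, plus one π bond; 3 regions of electron density → sp2.

C1 sp3, C2 sp3, C3 sp2, C4 sp2, C5 sp2, C6 sp, C7 sp2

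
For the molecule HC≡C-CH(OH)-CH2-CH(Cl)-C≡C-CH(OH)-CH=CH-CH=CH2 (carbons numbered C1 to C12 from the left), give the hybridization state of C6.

C6 has 2 σ bonds, plus two π bonds: steric number 2 → sp.

sp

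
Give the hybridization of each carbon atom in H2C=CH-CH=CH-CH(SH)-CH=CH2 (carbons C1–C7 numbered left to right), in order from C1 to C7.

C1 is sp2: 3 σ bonds, plus one π bond, 3 electron-density regions.
C2: 3 σ bonds, plus one π bond; 3 regions of electron density → sp2.
C3 (3 σ bonds, plus one π bond) has steric number 3: sp2.
C4 carries 3 σ bonds, plus one π bond, giving a steric number of 3, so it is sp2.
C5 — 4 σ bonds. Steric number 4, so sp3.
C6 is sp2: 3 σ bonds, plus one π bond, 3 electron-density regions.
C7 — 3 σ bonds, plus one π bond. Steric number 3, so sp2.

C1 sp2, C2 sp2, C3 sp2, C4 sp2, C5 sp3, C6 sp2, C7 sp2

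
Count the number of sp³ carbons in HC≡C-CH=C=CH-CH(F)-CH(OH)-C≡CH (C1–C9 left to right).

C1: sp
C2: sp
C3: sp2
C4: sp
C5: sp2
C6: sp3 ✓
C7: sp3 ✓
C8: sp
C9: sp
C6, C7 → 2 sp3 carbons.

2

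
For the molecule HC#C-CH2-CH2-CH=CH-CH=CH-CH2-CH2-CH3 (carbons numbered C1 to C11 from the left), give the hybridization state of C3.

C3: 4 σ bonds — 4 electron domains, sp3.

sp³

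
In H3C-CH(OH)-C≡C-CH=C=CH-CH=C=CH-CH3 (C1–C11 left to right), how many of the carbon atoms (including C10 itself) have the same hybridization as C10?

4

C10 is sp2 (one π bond).
C1: sp3
C2: sp3
C3: sp
C4: sp
C5: sp2 ✓
C6: sp
C7: sp2 ✓
C8: sp2 ✓
C9: sp
C10: sp2 ✓
C11: sp3
4 carbons are sp2.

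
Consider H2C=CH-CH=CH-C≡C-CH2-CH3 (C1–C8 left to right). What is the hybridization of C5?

sp

C5 carries 2 σ bonds, plus two π bonds, giving a steric number of 2, so it is sp.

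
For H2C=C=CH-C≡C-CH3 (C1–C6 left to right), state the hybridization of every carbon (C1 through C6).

C1 sp2, C2 sp, C3 sp2, C4 sp, C5 sp, C6 sp3

C1 — 3 σ bonds, plus one π bond. Steric number 3, so sp2.
C2 (2 σ bonds, plus two π bonds) has steric number 2: sp.
C3 (3 σ bonds, plus one π bond) has steric number 3: sp2.
C4: 2 σ bonds, plus two π bonds; 2 regions of electron density → sp.
C5 carries 2 σ bonds, plus two π bonds, giving a steric number of 2, so it is sp.
C6 (4 σ bonds) has steric number 4: sp3.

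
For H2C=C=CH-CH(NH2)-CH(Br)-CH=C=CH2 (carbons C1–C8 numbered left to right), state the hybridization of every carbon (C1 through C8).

C1 is sp2: 3 σ bonds, plus one π bond, 3 electron-density regions.
C2: 2 σ bonds, plus two π bonds — 2 electron domains, sp.
C3 is sp2: 3 σ bonds, plus one π bond, 3 electron-density regions.
C4: 4 σ bonds — 4 electron domains, sp3.
C5 carries 4 σ bonds, giving a steric number of 4, so it is sp3.
C6 — 3 σ bonds, plus one π bond. Steric number 3, so sp2.
C7 is sp: 2 σ bonds, plus two π bonds, 2 electron-density regions.
C8 has 3 σ bonds, plus one π bond: steric number 3 → sp2.

C1 sp2, C2 sp, C3 sp2, C4 sp3, C5 sp3, C6 sp2, C7 sp, C8 sp2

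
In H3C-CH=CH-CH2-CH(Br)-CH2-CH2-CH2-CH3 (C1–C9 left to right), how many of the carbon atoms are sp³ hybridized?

7

C1: sp3 ✓
C2: sp2
C3: sp2
C4: sp3 ✓
C5: sp3 ✓
C6: sp3 ✓
C7: sp3 ✓
C8: sp3 ✓
C9: sp3 ✓
C1, C4, C5, C6, C7, C8, C9 → 7 sp3 carbons.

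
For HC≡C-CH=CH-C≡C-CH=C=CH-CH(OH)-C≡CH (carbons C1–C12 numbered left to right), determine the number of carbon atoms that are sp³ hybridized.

1

C1: sp
C2: sp
C3: sp2
C4: sp2
C5: sp
C6: sp
C7: sp2
C8: sp
C9: sp2
C10: sp3 ✓
C11: sp
C12: sp
C10 → 1 sp3 carbon.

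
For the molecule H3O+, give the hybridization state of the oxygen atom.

sp3

Three σ bonds + one lone pair = steric number 4 → sp3.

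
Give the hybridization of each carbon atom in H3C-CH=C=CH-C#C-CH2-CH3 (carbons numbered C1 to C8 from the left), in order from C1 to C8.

C1 has 4 σ bonds: steric number 4 → sp3.
C2 — 3 σ bonds, plus one π bond. Steric number 3, so sp2.
C3 has 2 σ bonds, plus two π bonds: steric number 2 → sp.
C4 (3 σ bonds, plus one π bond) has steric number 3: sp2.
C5 — 2 σ bonds, plus two π bonds. Steric number 2, so sp.
C6 is sp: 2 σ bonds, plus two π bonds, 2 electron-density regions.
C7: 4 σ bonds; 4 regions of electron density → sp3.
C8: 4 σ bonds; 4 regions of electron density → sp3.

C1 sp3, C2 sp2, C3 sp, C4 sp2, C5 sp, C6 sp, C7 sp3, C8 sp3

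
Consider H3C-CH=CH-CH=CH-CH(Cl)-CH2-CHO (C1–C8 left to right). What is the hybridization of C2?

sp^2

C2: 3 σ bonds, plus one π bond; 3 regions of electron density → sp2.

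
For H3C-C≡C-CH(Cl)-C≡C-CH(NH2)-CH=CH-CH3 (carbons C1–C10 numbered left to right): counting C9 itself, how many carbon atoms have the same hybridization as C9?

2

C9 is sp2 (one π bond).
C1: sp3
C2: sp
C3: sp
C4: sp3
C5: sp
C6: sp
C7: sp3
C8: sp2 ✓
C9: sp2 ✓
C10: sp3
2 carbons are sp2.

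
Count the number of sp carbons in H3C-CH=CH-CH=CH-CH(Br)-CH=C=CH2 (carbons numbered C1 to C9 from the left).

C1: sp3
C2: sp2
C3: sp2
C4: sp2
C5: sp2
C6: sp3
C7: sp2
C8: sp ✓
C9: sp2
C8 → 1 sp carbon.

1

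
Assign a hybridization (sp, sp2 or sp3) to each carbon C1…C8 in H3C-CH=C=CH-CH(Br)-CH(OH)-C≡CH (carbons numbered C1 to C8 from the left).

C1 (4 σ bonds) has steric number 4: sp3.
C2 carries 3 σ bonds, plus one π bond, giving a steric number of 3, so it is sp2.
C3 carries 2 σ bonds, plus two π bonds, giving a steric number of 2, so it is sp.
C4 has 3 σ bonds, plus one π bond: steric number 3 → sp2.
C5 is sp3: 4 σ bonds, 4 electron-density regions.
C6: 4 σ bonds; 4 regions of electron density → sp3.
C7 carries 2 σ bonds, plus two π bonds, giving a steric number of 2, so it is sp.
C8 has 2 σ bonds, plus two π bonds: steric number 2 → sp.

C1 sp3, C2 sp2, C3 sp, C4 sp2, C5 sp3, C6 sp3, C7 sp, C8 sp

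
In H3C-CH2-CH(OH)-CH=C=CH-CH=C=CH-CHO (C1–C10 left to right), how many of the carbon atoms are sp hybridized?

C1: sp3
C2: sp3
C3: sp3
C4: sp2
C5: sp ✓
C6: sp2
C7: sp2
C8: sp ✓
C9: sp2
C10: sp2
C5, C8 → 2 sp carbons.

2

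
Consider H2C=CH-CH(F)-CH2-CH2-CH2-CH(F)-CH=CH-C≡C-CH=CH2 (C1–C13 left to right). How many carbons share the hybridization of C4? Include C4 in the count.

5

C4 is sp3 (only σ bonds).
C1: sp2
C2: sp2
C3: sp3 ✓
C4: sp3 ✓
C5: sp3 ✓
C6: sp3 ✓
C7: sp3 ✓
C8: sp2
C9: sp2
C10: sp
C11: sp
C12: sp2
C13: sp2
5 carbons are sp3.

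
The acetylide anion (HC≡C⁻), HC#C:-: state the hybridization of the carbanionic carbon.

One σ bond + one lone pair = steric number 2 → sp.

sp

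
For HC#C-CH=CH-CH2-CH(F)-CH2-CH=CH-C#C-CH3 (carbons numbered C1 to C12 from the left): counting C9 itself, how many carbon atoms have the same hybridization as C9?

C9 is sp2 (one π bond).
C1: sp
C2: sp
C3: sp2 ✓
C4: sp2 ✓
C5: sp3
C6: sp3
C7: sp3
C8: sp2 ✓
C9: sp2 ✓
C10: sp
C11: sp
C12: sp3
4 carbons are sp2.

4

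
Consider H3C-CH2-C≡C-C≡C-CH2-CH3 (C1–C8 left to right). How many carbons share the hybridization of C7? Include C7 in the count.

4

C7 is sp3 (only σ bonds).
C1: sp3 ✓
C2: sp3 ✓
C3: sp
C4: sp
C5: sp
C6: sp
C7: sp3 ✓
C8: sp3 ✓
4 carbons are sp3.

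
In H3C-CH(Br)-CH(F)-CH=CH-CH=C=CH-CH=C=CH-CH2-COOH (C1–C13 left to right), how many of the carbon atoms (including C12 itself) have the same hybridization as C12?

4

C12 is sp3 (only σ bonds).
C1: sp3 ✓
C2: sp3 ✓
C3: sp3 ✓
C4: sp2
C5: sp2
C6: sp2
C7: sp
C8: sp2
C9: sp2
C10: sp
C11: sp2
C12: sp3 ✓
C13: sp2
4 carbons are sp3.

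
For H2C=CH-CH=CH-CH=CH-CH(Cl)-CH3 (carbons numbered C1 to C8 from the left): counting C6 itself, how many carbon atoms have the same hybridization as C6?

6

C6 is sp2 (one π bond).
C1: sp2 ✓
C2: sp2 ✓
C3: sp2 ✓
C4: sp2 ✓
C5: sp2 ✓
C6: sp2 ✓
C7: sp3
C8: sp3
6 carbons are sp2.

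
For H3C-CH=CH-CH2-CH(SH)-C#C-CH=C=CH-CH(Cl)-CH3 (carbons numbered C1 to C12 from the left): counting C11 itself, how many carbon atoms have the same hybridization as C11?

5

C11 is sp3 (only σ bonds).
C1: sp3 ✓
C2: sp2
C3: sp2
C4: sp3 ✓
C5: sp3 ✓
C6: sp
C7: sp
C8: sp2
C9: sp
C10: sp2
C11: sp3 ✓
C12: sp3 ✓
5 carbons are sp3.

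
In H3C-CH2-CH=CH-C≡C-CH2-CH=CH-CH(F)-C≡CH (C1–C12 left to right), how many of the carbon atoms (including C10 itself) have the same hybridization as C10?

C10 is sp3 (only σ bonds).
C1: sp3 ✓
C2: sp3 ✓
C3: sp2
C4: sp2
C5: sp
C6: sp
C7: sp3 ✓
C8: sp2
C9: sp2
C10: sp3 ✓
C11: sp
C12: sp
4 carbons are sp3.

4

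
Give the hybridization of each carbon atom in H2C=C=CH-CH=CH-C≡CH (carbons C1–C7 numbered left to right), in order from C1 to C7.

C1 (3 σ bonds, plus one π bond) has steric number 3: sp2.
C2: 2 σ bonds, plus two π bonds; 2 regions of electron density → sp.
C3: 3 σ bonds, plus one π bond — 3 electron domains, sp2.
C4: 3 σ bonds, plus one π bond; 3 regions of electron density → sp2.
C5 has 3 σ bonds, plus one π bond: steric number 3 → sp2.
C6 is sp: 2 σ bonds, plus two π bonds, 2 electron-density regions.
C7 is sp: 2 σ bonds, plus two π bonds, 2 electron-density regions.

C1 sp2, C2 sp, C3 sp2, C4 sp2, C5 sp2, C6 sp, C7 sp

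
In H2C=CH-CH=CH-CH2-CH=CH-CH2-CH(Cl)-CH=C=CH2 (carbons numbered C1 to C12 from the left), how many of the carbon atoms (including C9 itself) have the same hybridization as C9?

C9 is sp3 (only σ bonds).
C1: sp2
C2: sp2
C3: sp2
C4: sp2
C5: sp3 ✓
C6: sp2
C7: sp2
C8: sp3 ✓
C9: sp3 ✓
C10: sp2
C11: sp
C12: sp2
3 carbons are sp3.

3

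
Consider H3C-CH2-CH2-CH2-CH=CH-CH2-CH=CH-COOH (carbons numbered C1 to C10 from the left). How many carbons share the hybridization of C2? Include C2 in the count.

C2 is sp3 (only σ bonds).
C1: sp3 ✓
C2: sp3 ✓
C3: sp3 ✓
C4: sp3 ✓
C5: sp2
C6: sp2
C7: sp3 ✓
C8: sp2
C9: sp2
C10: sp2
5 carbons are sp3.

5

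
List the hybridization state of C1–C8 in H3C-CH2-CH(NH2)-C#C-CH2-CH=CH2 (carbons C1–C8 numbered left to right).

C1 sp3, C2 sp3, C3 sp3, C4 sp, C5 sp, C6 sp3, C7 sp2, C8 sp2

C1 (4 σ bonds) has steric number 4: sp3.
C2 carries 4 σ bonds, giving a steric number of 4, so it is sp3.
C3 carries 4 σ bonds, giving a steric number of 4, so it is sp3.
C4: 2 σ bonds, plus two π bonds; 2 regions of electron density → sp.
C5 carries 2 σ bonds, plus two π bonds, giving a steric number of 2, so it is sp.
C6: 4 σ bonds; 4 regions of electron density → sp3.
C7 — 3 σ bonds, plus one π bond. Steric number 3, so sp2.
C8 has 3 σ bonds, plus one π bond: steric number 3 → sp2.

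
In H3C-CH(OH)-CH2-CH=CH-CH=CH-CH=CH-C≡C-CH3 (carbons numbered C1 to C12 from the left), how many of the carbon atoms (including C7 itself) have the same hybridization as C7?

C7 is sp2 (one π bond).
C1: sp3
C2: sp3
C3: sp3
C4: sp2 ✓
C5: sp2 ✓
C6: sp2 ✓
C7: sp2 ✓
C8: sp2 ✓
C9: sp2 ✓
C10: sp
C11: sp
C12: sp3
6 carbons are sp2.

6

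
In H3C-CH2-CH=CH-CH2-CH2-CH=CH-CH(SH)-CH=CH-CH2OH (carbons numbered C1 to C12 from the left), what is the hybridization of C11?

C11 (3 σ bonds, plus one π bond) has steric number 3: sp2.

sp²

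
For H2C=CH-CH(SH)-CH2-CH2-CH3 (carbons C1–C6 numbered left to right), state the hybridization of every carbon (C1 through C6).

C1 sp2, C2 sp2, C3 sp3, C4 sp3, C5 sp3, C6 sp3

C1 (3 σ bonds, plus one π bond) has steric number 3: sp2.
C2: 3 σ bonds, plus one π bond; 3 regions of electron density → sp2.
C3 has 4 σ bonds: steric number 4 → sp3.
C4 — 4 σ bonds. Steric number 4, so sp3.
C5: 4 σ bonds; 4 regions of electron density → sp3.
C6 carries 4 σ bonds, giving a steric number of 4, so it is sp3.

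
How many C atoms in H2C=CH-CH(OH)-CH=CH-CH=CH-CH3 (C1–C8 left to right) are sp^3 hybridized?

2

C1: sp2
C2: sp2
C3: sp3 ✓
C4: sp2
C5: sp2
C6: sp2
C7: sp2
C8: sp3 ✓
C3, C8 → 2 sp3 carbons.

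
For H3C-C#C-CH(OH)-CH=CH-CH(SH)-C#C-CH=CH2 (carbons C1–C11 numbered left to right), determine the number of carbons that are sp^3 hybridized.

3

C1: sp3 ✓
C2: sp
C3: sp
C4: sp3 ✓
C5: sp2
C6: sp2
C7: sp3 ✓
C8: sp
C9: sp
C10: sp2
C11: sp2
C1, C4, C7 → 3 sp3 carbons.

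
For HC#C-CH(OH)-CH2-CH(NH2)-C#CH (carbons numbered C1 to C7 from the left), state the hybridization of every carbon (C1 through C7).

C1 sp, C2 sp, C3 sp3, C4 sp3, C5 sp3, C6 sp, C7 sp

C1: 2 σ bonds, plus two π bonds — 2 electron domains, sp.
C2 has 2 σ bonds, plus two π bonds: steric number 2 → sp.
C3 has 4 σ bonds: steric number 4 → sp3.
C4: 4 σ bonds — 4 electron domains, sp3.
C5 carries 4 σ bonds, giving a steric number of 4, so it is sp3.
C6 is sp: 2 σ bonds, plus two π bonds, 2 electron-density regions.
C7 carries 2 σ bonds, plus two π bonds, giving a steric number of 2, so it is sp.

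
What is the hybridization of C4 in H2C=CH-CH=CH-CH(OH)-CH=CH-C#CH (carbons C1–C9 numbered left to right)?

sp²

C4 has 3 σ bonds, plus one π bond: steric number 3 → sp2.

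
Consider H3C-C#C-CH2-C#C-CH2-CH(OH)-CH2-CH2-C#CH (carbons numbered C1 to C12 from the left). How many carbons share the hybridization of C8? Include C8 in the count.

6

C8 is sp3 (only σ bonds).
C1: sp3 ✓
C2: sp
C3: sp
C4: sp3 ✓
C5: sp
C6: sp
C7: sp3 ✓
C8: sp3 ✓
C9: sp3 ✓
C10: sp3 ✓
C11: sp
C12: sp
6 carbons are sp3.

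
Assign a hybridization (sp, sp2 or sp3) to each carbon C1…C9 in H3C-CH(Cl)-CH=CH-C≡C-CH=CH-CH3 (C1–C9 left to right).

C1 sp3, C2 sp3, C3 sp2, C4 sp2, C5 sp, C6 sp, C7 sp2, C8 sp2, C9 sp3

C1: 4 σ bonds — 4 electron domains, sp3.
C2: 4 σ bonds — 4 electron domains, sp3.
C3 — 3 σ bonds, plus one π bond. Steric number 3, so sp2.
C4 — 3 σ bonds, plus one π bond. Steric number 3, so sp2.
C5 — 2 σ bonds, plus two π bonds. Steric number 2, so sp.
C6 — 2 σ bonds, plus two π bonds. Steric number 2, so sp.
C7 (3 σ bonds, plus one π bond) has steric number 3: sp2.
C8: 3 σ bonds, plus one π bond; 3 regions of electron density → sp2.
C9 (4 σ bonds) has steric number 4: sp3.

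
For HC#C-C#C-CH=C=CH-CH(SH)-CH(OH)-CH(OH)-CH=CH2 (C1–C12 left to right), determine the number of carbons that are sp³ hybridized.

C1: sp
C2: sp
C3: sp
C4: sp
C5: sp2
C6: sp
C7: sp2
C8: sp3 ✓
C9: sp3 ✓
C10: sp3 ✓
C11: sp2
C12: sp2
C8, C9, C10 → 3 sp3 carbons.

3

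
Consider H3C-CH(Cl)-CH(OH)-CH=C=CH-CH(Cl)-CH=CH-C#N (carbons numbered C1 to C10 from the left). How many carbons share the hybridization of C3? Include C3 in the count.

4

C3 is sp3 (only σ bonds).
C1: sp3 ✓
C2: sp3 ✓
C3: sp3 ✓
C4: sp2
C5: sp
C6: sp2
C7: sp3 ✓
C8: sp2
C9: sp2
C10: sp
4 carbons are sp3.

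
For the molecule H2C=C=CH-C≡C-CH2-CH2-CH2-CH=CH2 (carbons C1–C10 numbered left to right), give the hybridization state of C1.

sp^2

C1 carries 3 σ bonds, plus one π bond, giving a steric number of 3, so it is sp2.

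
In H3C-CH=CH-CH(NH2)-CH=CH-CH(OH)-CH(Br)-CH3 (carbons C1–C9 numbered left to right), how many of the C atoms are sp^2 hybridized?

C1: sp3
C2: sp2 ✓
C3: sp2 ✓
C4: sp3
C5: sp2 ✓
C6: sp2 ✓
C7: sp3
C8: sp3
C9: sp3
C2, C3, C5, C6 → 4 sp2 carbons.

4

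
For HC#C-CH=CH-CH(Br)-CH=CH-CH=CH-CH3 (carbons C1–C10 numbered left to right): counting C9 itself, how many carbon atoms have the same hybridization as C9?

6

C9 is sp2 (one π bond).
C1: sp
C2: sp
C3: sp2 ✓
C4: sp2 ✓
C5: sp3
C6: sp2 ✓
C7: sp2 ✓
C8: sp2 ✓
C9: sp2 ✓
C10: sp3
6 carbons are sp2.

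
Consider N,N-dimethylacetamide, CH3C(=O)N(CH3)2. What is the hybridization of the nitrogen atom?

sp²

Amide resonance: N lone pair conjugated with C=O → sp2.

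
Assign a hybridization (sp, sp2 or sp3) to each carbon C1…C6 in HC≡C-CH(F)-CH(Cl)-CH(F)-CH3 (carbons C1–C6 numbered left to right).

C1 sp, C2 sp, C3 sp3, C4 sp3, C5 sp3, C6 sp3

C1 is sp: 2 σ bonds, plus two π bonds, 2 electron-density regions.
C2 (2 σ bonds, plus two π bonds) has steric number 2: sp.
C3 has 4 σ bonds: steric number 4 → sp3.
C4 is sp3: 4 σ bonds, 4 electron-density regions.
C5 (4 σ bonds) has steric number 4: sp3.
C6: 4 σ bonds; 4 regions of electron density → sp3.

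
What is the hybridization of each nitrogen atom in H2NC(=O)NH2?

Both N lone pairs are conjugated with the C=O; planar sp2.

sp^2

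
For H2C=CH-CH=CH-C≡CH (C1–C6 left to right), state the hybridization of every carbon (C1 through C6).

C1 carries 3 σ bonds, plus one π bond, giving a steric number of 3, so it is sp2.
C2 — 3 σ bonds, plus one π bond. Steric number 3, so sp2.
C3 is sp2: 3 σ bonds, plus one π bond, 3 electron-density regions.
C4 (3 σ bonds, plus one π bond) has steric number 3: sp2.
C5 — 2 σ bonds, plus two π bonds. Steric number 2, so sp.
C6: 2 σ bonds, plus two π bonds; 2 regions of electron density → sp.

C1 sp2, C2 sp2, C3 sp2, C4 sp2, C5 sp, C6 sp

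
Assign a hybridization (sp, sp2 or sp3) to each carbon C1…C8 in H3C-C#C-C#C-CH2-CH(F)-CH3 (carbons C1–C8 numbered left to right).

C1 (4 σ bonds) has steric number 4: sp3.
C2 carries 2 σ bonds, plus two π bonds, giving a steric number of 2, so it is sp.
C3 has 2 σ bonds, plus two π bonds: steric number 2 → sp.
C4 — 2 σ bonds, plus two π bonds. Steric number 2, so sp.
C5 (2 σ bonds, plus two π bonds) has steric number 2: sp.
C6 has 4 σ bonds: steric number 4 → sp3.
C7 — 4 σ bonds. Steric number 4, so sp3.
C8: 4 σ bonds — 4 electron domains, sp3.

C1 sp3, C2 sp, C3 sp, C4 sp, C5 sp, C6 sp3, C7 sp3, C8 sp3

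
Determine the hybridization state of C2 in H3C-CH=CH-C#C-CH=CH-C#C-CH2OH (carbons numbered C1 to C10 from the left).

C2 carries 3 σ bonds, plus one π bond, giving a steric number of 3, so it is sp2.

sp^2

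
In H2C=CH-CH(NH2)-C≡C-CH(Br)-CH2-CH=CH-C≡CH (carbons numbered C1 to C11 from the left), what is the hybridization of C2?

C2 carries 3 σ bonds, plus one π bond, giving a steric number of 3, so it is sp2.

sp^2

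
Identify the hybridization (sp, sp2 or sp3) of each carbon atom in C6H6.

sp2

Every ring carbon has three σ bonds and contributes one p electron to the aromatic π system.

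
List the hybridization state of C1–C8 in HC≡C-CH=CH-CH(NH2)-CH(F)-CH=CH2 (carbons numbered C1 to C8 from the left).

C1: 2 σ bonds, plus two π bonds — 2 electron domains, sp.
C2 carries 2 σ bonds, plus two π bonds, giving a steric number of 2, so it is sp.
C3: 3 σ bonds, plus one π bond — 3 electron domains, sp2.
C4 — 3 σ bonds, plus one π bond. Steric number 3, so sp2.
C5: 4 σ bonds; 4 regions of electron density → sp3.
C6 has 4 σ bonds: steric number 4 → sp3.
C7: 3 σ bonds, plus one π bond — 3 electron domains, sp2.
C8: 3 σ bonds, plus one π bond; 3 regions of electron density → sp2.

C1 sp, C2 sp, C3 sp2, C4 sp2, C5 sp3, C6 sp3, C7 sp2, C8 sp2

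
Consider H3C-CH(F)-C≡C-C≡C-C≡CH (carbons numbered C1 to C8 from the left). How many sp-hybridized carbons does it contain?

C1: sp3
C2: sp3
C3: sp ✓
C4: sp ✓
C5: sp ✓
C6: sp ✓
C7: sp ✓
C8: sp ✓
C3, C4, C5, C6, C7, C8 → 6 sp carbons.

6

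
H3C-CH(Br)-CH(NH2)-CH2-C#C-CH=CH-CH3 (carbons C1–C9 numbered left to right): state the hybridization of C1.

C1: 4 σ bonds — 4 electron domains, sp3.

sp3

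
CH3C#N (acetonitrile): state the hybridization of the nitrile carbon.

The nitrile carbon — 2 σ bonds, plus two π bonds. Steric number 2, so sp.

sp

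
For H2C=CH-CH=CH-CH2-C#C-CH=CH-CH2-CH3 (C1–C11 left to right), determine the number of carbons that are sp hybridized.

C1: sp2
C2: sp2
C3: sp2
C4: sp2
C5: sp3
C6: sp ✓
C7: sp ✓
C8: sp2
C9: sp2
C10: sp3
C11: sp3
C6, C7 → 2 sp carbons.

2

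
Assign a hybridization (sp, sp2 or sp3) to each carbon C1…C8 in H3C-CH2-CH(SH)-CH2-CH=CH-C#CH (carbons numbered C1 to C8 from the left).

C1 sp3, C2 sp3, C3 sp3, C4 sp3, C5 sp2, C6 sp2, C7 sp, C8 sp

C1 is sp3: 4 σ bonds, 4 electron-density regions.
C2 is sp3: 4 σ bonds, 4 electron-density regions.
C3 carries 4 σ bonds, giving a steric number of 4, so it is sp3.
C4 (4 σ bonds) has steric number 4: sp3.
C5: 3 σ bonds, plus one π bond — 3 electron domains, sp2.
C6 carries 3 σ bonds, plus one π bond, giving a steric number of 3, so it is sp2.
C7 — 2 σ bonds, plus two π bonds. Steric number 2, so sp.
C8 has 2 σ bonds, plus two π bonds: steric number 2 → sp.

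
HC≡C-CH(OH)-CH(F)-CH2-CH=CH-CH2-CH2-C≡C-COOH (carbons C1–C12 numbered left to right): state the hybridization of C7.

C7 (3 σ bonds, plus one π bond) has steric number 3: sp2.

sp²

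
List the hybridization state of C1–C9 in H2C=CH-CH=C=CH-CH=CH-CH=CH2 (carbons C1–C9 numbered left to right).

C1 is sp2: 3 σ bonds, plus one π bond, 3 electron-density regions.
C2 has 3 σ bonds, plus one π bond: steric number 3 → sp2.
C3 has 3 σ bonds, plus one π bond: steric number 3 → sp2.
C4 (2 σ bonds, plus two π bonds) has steric number 2: sp.
C5: 3 σ bonds, plus one π bond — 3 electron domains, sp2.
C6: 3 σ bonds, plus one π bond; 3 regions of electron density → sp2.
C7: 3 σ bonds, plus one π bond; 3 regions of electron density → sp2.
C8 (3 σ bonds, plus one π bond) has steric number 3: sp2.
C9: 3 σ bonds, plus one π bond; 3 regions of electron density → sp2.

C1 sp2, C2 sp2, C3 sp2, C4 sp, C5 sp2, C6 sp2, C7 sp2, C8 sp2, C9 sp2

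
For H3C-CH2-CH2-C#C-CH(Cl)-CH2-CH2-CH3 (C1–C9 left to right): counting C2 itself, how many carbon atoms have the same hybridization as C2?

C2 is sp3 (only σ bonds).
C1: sp3 ✓
C2: sp3 ✓
C3: sp3 ✓
C4: sp
C5: sp
C6: sp3 ✓
C7: sp3 ✓
C8: sp3 ✓
C9: sp3 ✓
7 carbons are sp3.

7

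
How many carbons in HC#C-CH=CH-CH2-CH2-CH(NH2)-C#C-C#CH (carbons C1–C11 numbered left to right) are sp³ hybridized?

3

C1: sp
C2: sp
C3: sp2
C4: sp2
C5: sp3 ✓
C6: sp3 ✓
C7: sp3 ✓
C8: sp
C9: sp
C10: sp
C11: sp
C5, C6, C7 → 3 sp3 carbons.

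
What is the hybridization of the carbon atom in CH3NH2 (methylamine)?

The carbon atom: 4 σ bonds — 4 electron domains, sp3.

sp³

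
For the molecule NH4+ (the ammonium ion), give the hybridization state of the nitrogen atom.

sp^3

Four σ bonds, no lone pair → sp3, tetrahedral.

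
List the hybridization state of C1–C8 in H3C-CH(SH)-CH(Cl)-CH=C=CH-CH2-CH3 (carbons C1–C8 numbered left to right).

C1 sp3, C2 sp3, C3 sp3, C4 sp2, C5 sp, C6 sp2, C7 sp3, C8 sp3

C1: 4 σ bonds; 4 regions of electron density → sp3.
C2 carries 4 σ bonds, giving a steric number of 4, so it is sp3.
C3 is sp3: 4 σ bonds, 4 electron-density regions.
C4: 3 σ bonds, plus one π bond; 3 regions of electron density → sp2.
C5: 2 σ bonds, plus two π bonds; 2 regions of electron density → sp.
C6 is sp2: 3 σ bonds, plus one π bond, 3 electron-density regions.
C7 — 4 σ bonds. Steric number 4, so sp3.
C8 has 4 σ bonds: steric number 4 → sp3.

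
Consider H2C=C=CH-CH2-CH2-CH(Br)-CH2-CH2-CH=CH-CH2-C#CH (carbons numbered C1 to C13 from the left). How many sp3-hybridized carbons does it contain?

6

C1: sp2
C2: sp
C3: sp2
C4: sp3 ✓
C5: sp3 ✓
C6: sp3 ✓
C7: sp3 ✓
C8: sp3 ✓
C9: sp2
C10: sp2
C11: sp3 ✓
C12: sp
C13: sp
C4, C5, C6, C7, C8, C11 → 6 sp3 carbons.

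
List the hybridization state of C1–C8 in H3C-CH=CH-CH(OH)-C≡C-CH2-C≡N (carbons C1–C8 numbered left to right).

C1 sp3, C2 sp2, C3 sp2, C4 sp3, C5 sp, C6 sp, C7 sp3, C8 sp

C1: 4 σ bonds — 4 electron domains, sp3.
C2: 3 σ bonds, plus one π bond — 3 electron domains, sp2.
C3: 3 σ bonds, plus one π bond; 3 regions of electron density → sp2.
C4: 4 σ bonds; 4 regions of electron density → sp3.
C5 is sp: 2 σ bonds, plus two π bonds, 2 electron-density regions.
C6 — 2 σ bonds, plus two π bonds. Steric number 2, so sp.
C7 has 4 σ bonds: steric number 4 → sp3.
C8 (2 σ bonds, plus two π bonds) has steric number 2: sp.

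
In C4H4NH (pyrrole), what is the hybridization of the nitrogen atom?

N has three σ bonds; its lone pair occupies the p orbital and is part of the aromatic π system, so N is sp2 (not the sp3 a naive steric count of 4 would give).

sp^2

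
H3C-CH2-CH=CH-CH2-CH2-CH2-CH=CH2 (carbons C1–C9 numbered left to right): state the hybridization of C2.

sp^3

C2 carries 4 σ bonds, giving a steric number of 4, so it is sp3.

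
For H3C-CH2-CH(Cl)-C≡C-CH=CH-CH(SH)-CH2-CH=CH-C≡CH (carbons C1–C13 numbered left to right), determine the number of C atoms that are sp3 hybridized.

C1: sp3 ✓
C2: sp3 ✓
C3: sp3 ✓
C4: sp
C5: sp
C6: sp2
C7: sp2
C8: sp3 ✓
C9: sp3 ✓
C10: sp2
C11: sp2
C12: sp
C13: sp
C1, C2, C3, C8, C9 → 5 sp3 carbons.

5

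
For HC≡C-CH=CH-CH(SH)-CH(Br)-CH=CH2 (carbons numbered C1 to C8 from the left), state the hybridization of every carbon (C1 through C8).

C1 carries 2 σ bonds, plus two π bonds, giving a steric number of 2, so it is sp.
C2 (2 σ bonds, plus two π bonds) has steric number 2: sp.
C3 (3 σ bonds, plus one π bond) has steric number 3: sp2.
C4 is sp2: 3 σ bonds, plus one π bond, 3 electron-density regions.
C5: 4 σ bonds; 4 regions of electron density → sp3.
C6 — 4 σ bonds. Steric number 4, so sp3.
C7 is sp2: 3 σ bonds, plus one π bond, 3 electron-density regions.
C8: 3 σ bonds, plus one π bond; 3 regions of electron density → sp2.

C1 sp, C2 sp, C3 sp2, C4 sp2, C5 sp3, C6 sp3, C7 sp2, C8 sp2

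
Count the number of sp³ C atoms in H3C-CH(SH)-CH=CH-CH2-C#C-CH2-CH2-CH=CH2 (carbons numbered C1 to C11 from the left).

C1: sp3 ✓
C2: sp3 ✓
C3: sp2
C4: sp2
C5: sp3 ✓
C6: sp
C7: sp
C8: sp3 ✓
C9: sp3 ✓
C10: sp2
C11: sp2
C1, C2, C5, C8, C9 → 5 sp3 carbons.

5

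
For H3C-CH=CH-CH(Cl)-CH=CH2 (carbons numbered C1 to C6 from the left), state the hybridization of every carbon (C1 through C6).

C1: 4 σ bonds — 4 electron domains, sp3.
C2 has 3 σ bonds, plus one π bond: steric number 3 → sp2.
C3: 3 σ bonds, plus one π bond; 3 regions of electron density → sp2.
C4 has 4 σ bonds: steric number 4 → sp3.
C5 is sp2: 3 σ bonds, plus one π bond, 3 electron-density regions.
C6 — 3 σ bonds, plus one π bond. Steric number 3, so sp2.

C1 sp3, C2 sp2, C3 sp2, C4 sp3, C5 sp2, C6 sp2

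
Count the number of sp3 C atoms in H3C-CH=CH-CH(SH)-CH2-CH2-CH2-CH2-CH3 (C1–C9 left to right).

7

C1: sp3 ✓
C2: sp2
C3: sp2
C4: sp3 ✓
C5: sp3 ✓
C6: sp3 ✓
C7: sp3 ✓
C8: sp3 ✓
C9: sp3 ✓
C1, C4, C5, C6, C7, C8, C9 → 7 sp3 carbons.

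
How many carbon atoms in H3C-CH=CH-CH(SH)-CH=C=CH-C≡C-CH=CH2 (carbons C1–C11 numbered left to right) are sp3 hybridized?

C1: sp3 ✓
C2: sp2
C3: sp2
C4: sp3 ✓
C5: sp2
C6: sp
C7: sp2
C8: sp
C9: sp
C10: sp2
C11: sp2
C1, C4 → 2 sp3 carbons.

2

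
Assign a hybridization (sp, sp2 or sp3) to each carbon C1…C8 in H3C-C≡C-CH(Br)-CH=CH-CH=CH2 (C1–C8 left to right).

C1 has 4 σ bonds: steric number 4 → sp3.
C2 is sp: 2 σ bonds, plus two π bonds, 2 electron-density regions.
C3 (2 σ bonds, plus two π bonds) has steric number 2: sp.
C4 carries 4 σ bonds, giving a steric number of 4, so it is sp3.
C5 is sp2: 3 σ bonds, plus one π bond, 3 electron-density regions.
C6 (3 σ bonds, plus one π bond) has steric number 3: sp2.
C7: 3 σ bonds, plus one π bond — 3 electron domains, sp2.
C8 has 3 σ bonds, plus one π bond: steric number 3 → sp2.

C1 sp3, C2 sp, C3 sp, C4 sp3, C5 sp2, C6 sp2, C7 sp2, C8 sp2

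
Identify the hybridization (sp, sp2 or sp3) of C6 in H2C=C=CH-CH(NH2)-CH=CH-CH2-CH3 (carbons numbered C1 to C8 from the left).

C6: 3 σ bonds, plus one π bond; 3 regions of electron density → sp2.

sp²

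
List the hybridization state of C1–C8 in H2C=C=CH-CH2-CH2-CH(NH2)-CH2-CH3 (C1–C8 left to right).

C1 sp2, C2 sp, C3 sp2, C4 sp3, C5 sp3, C6 sp3, C7 sp3, C8 sp3

C1 is sp2: 3 σ bonds, plus one π bond, 3 electron-density regions.
C2 is sp: 2 σ bonds, plus two π bonds, 2 electron-density regions.
C3 (3 σ bonds, plus one π bond) has steric number 3: sp2.
C4: 4 σ bonds; 4 regions of electron density → sp3.
C5 is sp3: 4 σ bonds, 4 electron-density regions.
C6 is sp3: 4 σ bonds, 4 electron-density regions.
C7 — 4 σ bonds. Steric number 4, so sp3.
C8 (4 σ bonds) has steric number 4: sp3.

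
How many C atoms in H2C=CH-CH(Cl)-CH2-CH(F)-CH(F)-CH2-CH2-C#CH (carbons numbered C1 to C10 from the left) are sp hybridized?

C1: sp2
C2: sp2
C3: sp3
C4: sp3
C5: sp3
C6: sp3
C7: sp3
C8: sp3
C9: sp ✓
C10: sp ✓
C9, C10 → 2 sp carbons.

2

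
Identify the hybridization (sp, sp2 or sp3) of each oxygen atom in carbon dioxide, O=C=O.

sp2

One σ bond + two lone pairs = steric number 3 → sp2.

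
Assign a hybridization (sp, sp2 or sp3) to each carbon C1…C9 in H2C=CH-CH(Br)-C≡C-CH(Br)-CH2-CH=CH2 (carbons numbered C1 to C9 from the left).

C1 carries 3 σ bonds, plus one π bond, giving a steric number of 3, so it is sp2.
C2: 3 σ bonds, plus one π bond; 3 regions of electron density → sp2.
C3 is sp3: 4 σ bonds, 4 electron-density regions.
C4 — 2 σ bonds, plus two π bonds. Steric number 2, so sp.
C5 is sp: 2 σ bonds, plus two π bonds, 2 electron-density regions.
C6: 4 σ bonds — 4 electron domains, sp3.
C7 carries 4 σ bonds, giving a steric number of 4, so it is sp3.
C8 has 3 σ bonds, plus one π bond: steric number 3 → sp2.
C9 (3 σ bonds, plus one π bond) has steric number 3: sp2.

C1 sp2, C2 sp2, C3 sp3, C4 sp, C5 sp, C6 sp3, C7 sp3, C8 sp2, C9 sp2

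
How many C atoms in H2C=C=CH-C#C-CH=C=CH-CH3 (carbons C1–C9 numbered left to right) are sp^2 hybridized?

4

C1: sp2 ✓
C2: sp
C3: sp2 ✓
C4: sp
C5: sp
C6: sp2 ✓
C7: sp
C8: sp2 ✓
C9: sp3
C1, C3, C6, C8 → 4 sp2 carbons.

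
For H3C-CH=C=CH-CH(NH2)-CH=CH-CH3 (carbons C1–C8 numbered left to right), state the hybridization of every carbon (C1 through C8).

C1 (4 σ bonds) has steric number 4: sp3.
C2 (3 σ bonds, plus one π bond) has steric number 3: sp2.
C3 — 2 σ bonds, plus two π bonds. Steric number 2, so sp.
C4: 3 σ bonds, plus one π bond; 3 regions of electron density → sp2.
C5 has 4 σ bonds: steric number 4 → sp3.
C6 carries 3 σ bonds, plus one π bond, giving a steric number of 3, so it is sp2.
C7: 3 σ bonds, plus one π bond — 3 electron domains, sp2.
C8 has 4 σ bonds: steric number 4 → sp3.

C1 sp3, C2 sp2, C3 sp, C4 sp2, C5 sp3, C6 sp2, C7 sp2, C8 sp3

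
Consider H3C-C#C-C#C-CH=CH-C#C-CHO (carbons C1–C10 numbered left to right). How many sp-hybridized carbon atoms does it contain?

6

C1: sp3
C2: sp ✓
C3: sp ✓
C4: sp ✓
C5: sp ✓
C6: sp2
C7: sp2
C8: sp ✓
C9: sp ✓
C10: sp2
C2, C3, C4, C5, C8, C9 → 6 sp carbons.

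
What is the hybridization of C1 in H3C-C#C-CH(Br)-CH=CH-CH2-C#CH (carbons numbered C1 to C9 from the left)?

C1 (4 σ bonds) has steric number 4: sp3.

sp^3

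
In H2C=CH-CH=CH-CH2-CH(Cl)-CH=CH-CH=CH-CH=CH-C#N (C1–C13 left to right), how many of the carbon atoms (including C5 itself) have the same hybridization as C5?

2

C5 is sp3 (only σ bonds).
C1: sp2
C2: sp2
C3: sp2
C4: sp2
C5: sp3 ✓
C6: sp3 ✓
C7: sp2
C8: sp2
C9: sp2
C10: sp2
C11: sp2
C12: sp2
C13: sp
2 carbons are sp3.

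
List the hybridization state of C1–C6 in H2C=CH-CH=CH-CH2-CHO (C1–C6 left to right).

C1 sp2, C2 sp2, C3 sp2, C4 sp2, C5 sp3, C6 sp2

C1 — 3 σ bonds, plus one π bond. Steric number 3, so sp2.
C2 (3 σ bonds, plus one π bond) has steric number 3: sp2.
C3: 3 σ bonds, plus one π bond; 3 regions of electron density → sp2.
C4 carries 3 σ bonds, plus one π bond, giving a steric number of 3, so it is sp2.
C5 (4 σ bonds) has steric number 4: sp3.
C6 has 3 σ bonds, plus one π bond: steric number 3 → sp2.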